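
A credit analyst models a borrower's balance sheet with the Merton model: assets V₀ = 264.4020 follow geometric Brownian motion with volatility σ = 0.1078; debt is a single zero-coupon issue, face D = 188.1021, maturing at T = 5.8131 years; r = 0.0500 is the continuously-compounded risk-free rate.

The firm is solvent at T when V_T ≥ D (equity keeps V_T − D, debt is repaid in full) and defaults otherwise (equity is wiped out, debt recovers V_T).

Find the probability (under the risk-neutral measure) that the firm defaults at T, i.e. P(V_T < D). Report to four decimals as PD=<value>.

d₁ = [ln(V₀/D) + (r + σ²/2)T] / (σ√T)
   = [ln(264.4020/188.1021) + (0.0500 + 0.5·0.1078²)·5.8131] / (0.1078·√5.8131)
   = [0.340486 + 0.324432] / 0.259910 = 2.558262
d₂ = d₁ − σ√T = 2.558262 − 0.259910 = 2.298352
risk-neutral PD = N(−d₂) = N(-2.298352) = 0.010771

PD=0.0108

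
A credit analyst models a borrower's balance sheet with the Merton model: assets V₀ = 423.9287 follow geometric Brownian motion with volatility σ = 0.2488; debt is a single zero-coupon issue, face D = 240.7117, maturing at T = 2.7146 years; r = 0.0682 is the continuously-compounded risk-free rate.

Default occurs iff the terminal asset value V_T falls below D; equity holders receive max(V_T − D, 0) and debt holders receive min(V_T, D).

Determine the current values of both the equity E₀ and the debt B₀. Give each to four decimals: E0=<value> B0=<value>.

E0=225.4446 B0=198.4841

d₁ = [ln(V₀/D) + (r + σ²/2)T] / (σ√T)
   = [ln(423.9287/240.7117) + (0.0682 + 0.5·0.2488²)·2.7146] / (0.2488·√2.7146)
   = [0.565965 + 0.269155] / 0.409924 = 2.037256
d₂ = d₁ − σ√T = 2.037256 − 0.409924 = 1.627332
N(d₁) = 0.979188,  N(d₂) = 0.948167,  e^(−rT) = 0.830991
E₀ = V₀·N(d₁) − D·e^(−rT)·N(d₂)
   = 423.9287·0.979188 − 240.7117·0.830991·0.948167 = 225.444619
B₀ = V₀ − E₀ = 423.9287 − 225.444619 = 198.484081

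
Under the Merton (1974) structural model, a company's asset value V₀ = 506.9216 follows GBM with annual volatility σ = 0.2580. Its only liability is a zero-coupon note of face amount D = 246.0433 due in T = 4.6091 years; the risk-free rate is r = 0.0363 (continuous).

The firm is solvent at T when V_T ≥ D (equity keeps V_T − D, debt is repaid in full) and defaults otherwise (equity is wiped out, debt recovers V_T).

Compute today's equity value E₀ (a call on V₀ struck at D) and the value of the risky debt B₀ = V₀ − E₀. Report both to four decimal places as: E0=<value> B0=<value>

E0=302.7820 B0=204.1396

d₁ = [ln(V₀/D) + (r + σ²/2)T] / (σ√T)
   = [ln(506.9216/246.0433) + (0.0363 + 0.5·0.2580²)·4.6091] / (0.2580·√4.6091)
   = [0.722849 + 0.320710] / 0.553895 = 1.884037
d₂ = d₁ − σ√T = 1.884037 − 0.553895 = 1.330141
N(d₁) = 0.970220,  N(d₂) = 0.908264,  e^(−rT) = 0.845937
E₀ = V₀·N(d₁) − D·e^(−rT)·N(d₂)
   = 506.9216·0.970220 − 246.0433·0.845937·0.908264 = 302.781969
B₀ = V₀ − E₀ = 506.9216 − 302.781969 = 204.139631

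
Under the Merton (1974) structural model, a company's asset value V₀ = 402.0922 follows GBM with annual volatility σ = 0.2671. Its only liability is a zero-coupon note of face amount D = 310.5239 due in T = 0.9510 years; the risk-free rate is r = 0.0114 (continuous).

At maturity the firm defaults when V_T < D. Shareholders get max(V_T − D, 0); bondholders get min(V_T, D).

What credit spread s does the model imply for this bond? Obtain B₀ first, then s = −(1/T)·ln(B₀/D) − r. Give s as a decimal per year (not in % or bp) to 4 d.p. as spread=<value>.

spread=0.0246

d₁ = [ln(V₀/D) + (r + σ²/2)T] / (σ√T)
   = [ln(402.0922/310.5239) + (0.0114 + 0.5·0.2671²)·0.9510] / (0.2671·√0.9510)
   = [0.258421 + 0.044765] / 0.260474 = 1.163976
d₂ = d₁ − σ√T = 1.163976 − 0.260474 = 0.903502
N(d₁) = 0.877783,  N(d₂) = 0.816870,  e^(−rT) = 0.989217
E₀ = V₀·N(d₁) − D·e^(−rT)·N(d₂)
   = 402.0922·0.877783 − 310.5239·0.989217·0.816870 = 102.027159
B₀ = V₀ − E₀ = 402.0922 − 102.027159 = 300.065041
spread = −(1/T)·ln(B₀/D) − r = −(1/0.9510)·ln(300.065041/310.5239) − 0.0114 = 0.02462694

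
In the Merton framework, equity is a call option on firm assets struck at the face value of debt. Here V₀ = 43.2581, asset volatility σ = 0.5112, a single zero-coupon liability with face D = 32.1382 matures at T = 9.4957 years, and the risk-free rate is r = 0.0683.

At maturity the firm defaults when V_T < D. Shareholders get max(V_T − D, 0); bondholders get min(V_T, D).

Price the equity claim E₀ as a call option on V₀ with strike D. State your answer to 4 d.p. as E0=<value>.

d₁ = [ln(V₀/D) + (r + σ²/2)T] / (σ√T)
   = [ln(43.2581/32.1382) + (0.0683 + 0.5·0.5112²)·9.4957] / (0.5112·√9.4957)
   = [0.297139 + 1.889290] / 1.575268 = 1.387973
d₂ = d₁ − σ√T = 1.387973 − 1.575268 = -0.187294
N(d₁) = 0.917427,  N(d₂) = 0.425715,  e^(−rT) = 0.522800
E₀ = V₀·N(d₁) − D·e^(−rT)·N(d₂)
   = 43.2581·0.917427 − 32.1382·0.522800·0.425715 = 32.533368

E0=32.5334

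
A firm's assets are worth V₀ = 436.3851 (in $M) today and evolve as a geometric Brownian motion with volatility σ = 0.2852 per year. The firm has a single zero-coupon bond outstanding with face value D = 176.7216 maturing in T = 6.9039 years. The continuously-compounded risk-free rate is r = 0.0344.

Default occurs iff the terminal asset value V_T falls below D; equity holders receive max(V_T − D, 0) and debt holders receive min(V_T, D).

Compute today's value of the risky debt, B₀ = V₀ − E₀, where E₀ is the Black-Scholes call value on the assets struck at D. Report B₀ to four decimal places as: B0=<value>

B0=134.4820

d₁ = [ln(V₀/D) + (r + σ²/2)T] / (σ√T)
   = [ln(436.3851/176.7216) + (0.0344 + 0.5·0.2852²)·6.9039] / (0.2852·√6.9039)
   = [0.903949 + 0.518272] / 0.749371 = 1.897888
d₂ = d₁ − σ√T = 1.897888 − 0.749371 = 1.148517
N(d₁) = 0.971145,  N(d₂) = 0.874622,  e^(−rT) = 0.788601
E₀ = V₀·N(d₁) − D·e^(−rT)·N(d₂)
   = 436.3851·0.971145 − 176.7216·0.788601·0.874622 = 301.903089
B₀ = V₀ − E₀ = 436.3851 − 301.903089 = 134.482011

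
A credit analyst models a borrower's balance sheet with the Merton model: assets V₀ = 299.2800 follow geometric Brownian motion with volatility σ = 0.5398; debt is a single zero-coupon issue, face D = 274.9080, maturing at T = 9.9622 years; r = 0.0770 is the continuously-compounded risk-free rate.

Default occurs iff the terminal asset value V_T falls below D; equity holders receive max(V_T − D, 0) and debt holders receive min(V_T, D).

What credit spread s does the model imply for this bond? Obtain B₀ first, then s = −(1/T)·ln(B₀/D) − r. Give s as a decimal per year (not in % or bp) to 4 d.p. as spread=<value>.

d₁ = [ln(V₀/D) + (r + σ²/2)T] / (σ√T)
   = [ln(299.2800/274.9080) + (0.0770 + 0.5·0.5398²)·9.9622] / (0.5398·√9.9622)
   = [0.084943 + 2.218502] / 1.703768 = 1.351971
d₂ = d₁ − σ√T = 1.351971 − 1.703768 = -0.351797
N(d₁) = 0.911808,  N(d₂) = 0.362495,  e^(−rT) = 0.464363
E₀ = V₀·N(d₁) − D·e^(−rT)·N(d₂)
   = 299.2800·0.911808 − 274.9080·0.464363·0.362495 = 226.610757
B₀ = V₀ − E₀ = 299.2800 − 226.610757 = 72.669243
spread = −(1/T)·ln(B₀/D) − r = −(1/9.9622)·ln(72.669243/274.9080) − 0.0770 = 0.05655667

spread=0.0566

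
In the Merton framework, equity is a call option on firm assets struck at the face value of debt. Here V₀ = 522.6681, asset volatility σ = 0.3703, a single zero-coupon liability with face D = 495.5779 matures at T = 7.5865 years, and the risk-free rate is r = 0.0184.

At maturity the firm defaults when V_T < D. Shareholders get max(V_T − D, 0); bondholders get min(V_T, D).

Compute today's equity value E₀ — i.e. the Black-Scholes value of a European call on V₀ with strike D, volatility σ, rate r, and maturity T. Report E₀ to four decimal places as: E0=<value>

d₁ = [ln(V₀/D) + (r + σ²/2)T] / (σ√T)
   = [ln(522.6681/495.5779) + (0.0184 + 0.5·0.3703²)·7.5865] / (0.3703·√7.5865)
   = [0.053222 + 0.659730] / 1.019940 = 0.699014
d₂ = d₁ − σ√T = 0.699014 − 1.019940 = -0.320926
N(d₁) = 0.757728,  N(d₂) = 0.374133,  e^(−rT) = 0.869713
E₀ = V₀·N(d₁) − D·e^(−rT)·N(d₂)
   = 522.6681·0.757728 − 495.5779·0.869713·0.374133 = 234.784938

E0=234.7849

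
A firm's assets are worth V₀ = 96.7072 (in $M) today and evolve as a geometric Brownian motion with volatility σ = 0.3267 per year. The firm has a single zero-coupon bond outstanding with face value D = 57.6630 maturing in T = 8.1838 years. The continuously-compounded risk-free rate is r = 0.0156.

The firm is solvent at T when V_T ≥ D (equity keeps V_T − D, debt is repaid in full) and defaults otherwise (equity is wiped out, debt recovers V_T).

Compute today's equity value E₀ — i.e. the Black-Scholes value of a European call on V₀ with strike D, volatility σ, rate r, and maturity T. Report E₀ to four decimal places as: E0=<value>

E0=54.9087

d₁ = [ln(V₀/D) + (r + σ²/2)T] / (σ√T)
   = [ln(96.7072/57.6630) + (0.0156 + 0.5·0.3267²)·8.1838] / (0.3267·√8.1838)
   = [0.517072 + 0.564408] / 0.934602 = 1.157156
d₂ = d₁ − σ√T = 1.157156 − 0.934602 = 0.222554
N(d₁) = 0.876396,  N(d₂) = 0.588059,  e^(−rT) = 0.880146
E₀ = V₀·N(d₁) − D·e^(−rT)·N(d₂)
   = 96.7072·0.876396 − 57.6630·0.880146·0.588059 = 54.908693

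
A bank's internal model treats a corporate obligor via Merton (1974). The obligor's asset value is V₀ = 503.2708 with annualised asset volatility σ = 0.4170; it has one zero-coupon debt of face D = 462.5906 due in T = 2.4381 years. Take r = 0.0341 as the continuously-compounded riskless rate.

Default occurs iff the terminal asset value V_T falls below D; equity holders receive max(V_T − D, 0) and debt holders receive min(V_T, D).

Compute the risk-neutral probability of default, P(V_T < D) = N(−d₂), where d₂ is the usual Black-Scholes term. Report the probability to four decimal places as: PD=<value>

d₁ = [ln(V₀/D) + (r + σ²/2)T] / (σ√T)
   = [ln(503.2708/462.5906) + (0.0341 + 0.5·0.4170²)·2.4381] / (0.4170·√2.4381)
   = [0.084286 + 0.295119] / 0.651121 = 0.582694
d₂ = d₁ − σ√T = 0.582694 − 0.651121 = -0.068427
risk-neutral PD = N(−d₂) = N(0.068427) = 0.527277

PD=0.5273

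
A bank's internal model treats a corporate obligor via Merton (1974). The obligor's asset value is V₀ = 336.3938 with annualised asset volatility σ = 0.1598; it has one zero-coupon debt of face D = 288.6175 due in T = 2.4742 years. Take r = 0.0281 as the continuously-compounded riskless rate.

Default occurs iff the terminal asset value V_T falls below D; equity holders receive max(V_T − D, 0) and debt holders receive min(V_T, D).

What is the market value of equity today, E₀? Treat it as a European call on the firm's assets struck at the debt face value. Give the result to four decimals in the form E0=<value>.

d₁ = [ln(V₀/D) + (r + σ²/2)T] / (σ√T)
   = [ln(336.3938/288.6175) + (0.0281 + 0.5·0.1598²)·2.4742] / (0.1598·√2.4742)
   = [0.153180 + 0.101116] / 0.251359 = 1.011685
d₂ = d₁ − σ√T = 1.011685 − 0.251359 = 0.760326
N(d₁) = 0.844156,  N(d₂) = 0.776470,  e^(−rT) = 0.932837
E₀ = V₀·N(d₁) − D·e^(−rT)·N(d₂)
   = 336.3938·0.844156 − 288.6175·0.932837·0.776470 = 74.917316

E0=74.9173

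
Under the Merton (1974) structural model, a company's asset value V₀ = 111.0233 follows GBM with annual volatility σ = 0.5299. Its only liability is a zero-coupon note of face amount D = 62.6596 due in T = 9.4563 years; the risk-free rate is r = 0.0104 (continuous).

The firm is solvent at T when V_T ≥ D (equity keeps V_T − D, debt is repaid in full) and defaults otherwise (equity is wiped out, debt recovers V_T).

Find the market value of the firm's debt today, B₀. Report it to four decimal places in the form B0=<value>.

B0=31.7192

d₁ = [ln(V₀/D) + (r + σ²/2)T] / (σ√T)
   = [ln(111.0233/62.6596) + (0.0104 + 0.5·0.5299²)·9.4563] / (0.5299·√9.4563)
   = [0.572023 + 1.425982] / 1.629501 = 1.226146
d₂ = d₁ − σ√T = 1.226146 − 1.629501 = -0.403355
N(d₁) = 0.889928,  N(d₂) = 0.343343,  e^(−rT) = 0.906336
E₀ = V₀·N(d₁) − D·e^(−rT)·N(d₂)
   = 111.0233·0.889928 − 62.6596·0.906336·0.343343 = 79.304054
B₀ = V₀ − E₀ = 111.0233 − 79.304054 = 31.719246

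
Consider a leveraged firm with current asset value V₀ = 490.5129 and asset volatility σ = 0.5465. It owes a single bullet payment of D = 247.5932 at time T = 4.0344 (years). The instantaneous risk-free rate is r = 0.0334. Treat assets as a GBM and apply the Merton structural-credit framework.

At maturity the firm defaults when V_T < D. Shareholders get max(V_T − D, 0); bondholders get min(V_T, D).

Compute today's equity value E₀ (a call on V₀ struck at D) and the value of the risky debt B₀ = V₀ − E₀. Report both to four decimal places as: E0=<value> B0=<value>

d₁ = [ln(V₀/D) + (r + σ²/2)T] / (σ√T)
   = [ln(490.5129/247.5932) + (0.0334 + 0.5·0.5465²)·4.0344] / (0.5465·√4.0344)
   = [0.683665 + 0.737210] / 1.097690 = 1.294423
d₂ = d₁ − σ√T = 1.294423 − 1.097690 = 0.196733
N(d₁) = 0.902240,  N(d₂) = 0.577982,  e^(−rT) = 0.873935
E₀ = V₀·N(d₁) − D·e^(−rT)·N(d₂)
   = 490.5129·0.902240 − 247.5932·0.873935·0.577982 = 317.496562
B₀ = V₀ − E₀ = 490.5129 − 317.496562 = 173.016338

E0=317.4966 B0=173.0163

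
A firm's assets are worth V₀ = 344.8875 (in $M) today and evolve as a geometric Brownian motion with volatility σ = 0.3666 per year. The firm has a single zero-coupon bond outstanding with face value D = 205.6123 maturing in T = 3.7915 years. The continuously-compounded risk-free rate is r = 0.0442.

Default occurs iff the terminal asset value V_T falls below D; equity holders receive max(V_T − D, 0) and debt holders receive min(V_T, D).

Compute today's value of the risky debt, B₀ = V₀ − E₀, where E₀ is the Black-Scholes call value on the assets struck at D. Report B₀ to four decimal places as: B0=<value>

d₁ = [ln(V₀/D) + (r + σ²/2)T] / (σ√T)
   = [ln(344.8875/205.6123) + (0.0442 + 0.5·0.3666²)·3.7915] / (0.3666·√3.7915)
   = [0.517226 + 0.422365] / 0.713835 = 1.316257
d₂ = d₁ − σ√T = 1.316257 − 0.713835 = 0.602422
N(d₁) = 0.905956,  N(d₂) = 0.726553,  e^(−rT) = 0.845705
E₀ = V₀·N(d₁) − D·e^(−rT)·N(d₂)
   = 344.8875·0.905956 − 205.6123·0.845705·0.726553 = 186.114462
B₀ = V₀ − E₀ = 344.8875 − 186.114462 = 158.773038

B0=158.7730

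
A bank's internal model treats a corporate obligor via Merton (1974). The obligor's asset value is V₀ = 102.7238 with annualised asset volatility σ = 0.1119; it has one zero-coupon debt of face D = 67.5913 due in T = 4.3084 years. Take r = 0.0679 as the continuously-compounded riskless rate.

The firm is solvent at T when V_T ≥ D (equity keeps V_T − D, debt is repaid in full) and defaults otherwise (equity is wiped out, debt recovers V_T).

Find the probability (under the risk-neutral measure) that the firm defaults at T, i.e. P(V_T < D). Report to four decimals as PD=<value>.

d₁ = [ln(V₀/D) + (r + σ²/2)T] / (σ√T)
   = [ln(102.7238/67.5913) + (0.0679 + 0.5·0.1119²)·4.3084] / (0.1119·√4.3084)
   = [0.418565 + 0.319514] / 0.232267 = 3.177713
d₂ = d₁ − σ√T = 3.177713 − 0.232267 = 2.945446
risk-neutral PD = N(−d₂) = N(-2.945446) = 0.001612

PD=0.0016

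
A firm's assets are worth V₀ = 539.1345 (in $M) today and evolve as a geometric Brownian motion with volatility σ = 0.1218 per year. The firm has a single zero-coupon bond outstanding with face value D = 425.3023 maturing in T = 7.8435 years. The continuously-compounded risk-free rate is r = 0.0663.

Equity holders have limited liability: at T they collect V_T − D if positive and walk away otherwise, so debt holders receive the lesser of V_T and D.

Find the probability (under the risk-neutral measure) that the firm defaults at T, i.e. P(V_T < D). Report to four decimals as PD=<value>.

d₁ = [ln(V₀/D) + (r + σ²/2)T] / (σ√T)
   = [ln(539.1345/425.3023) + (0.0663 + 0.5·0.1218²)·7.8435] / (0.1218·√7.8435)
   = [0.237165 + 0.578204] / 0.341116 = 2.390298
d₂ = d₁ − σ√T = 2.390298 − 0.341116 = 2.049181
risk-neutral PD = N(−d₂) = N(-2.049181) = 0.020222

PD=0.0202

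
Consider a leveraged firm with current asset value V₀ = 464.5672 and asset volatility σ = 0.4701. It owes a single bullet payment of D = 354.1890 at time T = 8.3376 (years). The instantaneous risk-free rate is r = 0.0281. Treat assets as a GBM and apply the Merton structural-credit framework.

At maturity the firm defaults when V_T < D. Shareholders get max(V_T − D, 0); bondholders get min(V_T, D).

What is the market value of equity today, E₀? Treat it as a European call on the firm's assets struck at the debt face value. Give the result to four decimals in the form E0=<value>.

d₁ = [ln(V₀/D) + (r + σ²/2)T] / (σ√T)
   = [ln(464.5672/354.1890) + (0.0281 + 0.5·0.4701²)·8.3376] / (0.4701·√8.3376)
   = [0.271276 + 1.155566] / 1.357409 = 1.051151
d₂ = d₁ − σ√T = 1.051151 − 1.357409 = -0.306258
N(d₁) = 0.853405,  N(d₂) = 0.379704,  e^(−rT) = 0.791135
E₀ = V₀·N(d₁) − D·e^(−rT)·N(d₂)
   = 464.5672·0.853405 − 354.1890·0.791135·0.379704 = 290.066768

E0=290.0668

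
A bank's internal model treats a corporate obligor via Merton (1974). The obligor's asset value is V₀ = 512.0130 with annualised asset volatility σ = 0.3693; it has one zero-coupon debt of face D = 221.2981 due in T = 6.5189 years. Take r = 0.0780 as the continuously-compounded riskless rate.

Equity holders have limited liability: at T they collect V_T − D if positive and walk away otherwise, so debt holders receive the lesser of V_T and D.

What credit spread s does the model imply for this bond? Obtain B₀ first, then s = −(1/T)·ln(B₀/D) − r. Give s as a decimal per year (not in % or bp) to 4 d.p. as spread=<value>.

d₁ = [ln(V₀/D) + (r + σ²/2)T] / (σ√T)
   = [ln(512.0130/221.2981) + (0.0780 + 0.5·0.3693²)·6.5189] / (0.3693·√6.5189)
   = [0.838839 + 0.953006] / 0.942902 = 1.900352
d₂ = d₁ − σ√T = 1.900352 − 0.942902 = 0.957450
N(d₁) = 0.971307,  N(d₂) = 0.830830,  e^(−rT) = 0.601413
E₀ = V₀·N(d₁) − D·e^(−rT)·N(d₂)
   = 512.0130·0.971307 − 221.2981·0.601413·0.830830 = 386.745208
B₀ = V₀ − E₀ = 512.0130 − 386.745208 = 125.267792
spread = −(1/T)·ln(B₀/D) − r = −(1/6.5189)·ln(125.267792/221.2981) − 0.0780 = 0.00929339

spread=0.0093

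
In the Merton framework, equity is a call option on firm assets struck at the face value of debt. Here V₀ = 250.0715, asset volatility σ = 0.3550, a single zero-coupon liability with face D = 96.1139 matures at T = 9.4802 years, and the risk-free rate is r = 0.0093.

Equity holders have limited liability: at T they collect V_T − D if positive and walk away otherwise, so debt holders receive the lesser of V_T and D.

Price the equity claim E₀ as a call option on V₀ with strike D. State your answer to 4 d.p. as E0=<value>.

E0=175.4609

d₁ = [ln(V₀/D) + (r + σ²/2)T] / (σ√T)
   = [ln(250.0715/96.1139) + (0.0093 + 0.5·0.3550²)·9.4802] / (0.3550·√9.4802)
   = [0.956213 + 0.685537] / 1.093043 = 1.502000
d₂ = d₁ − σ√T = 1.502000 − 1.093043 = 0.408957
N(d₁) = 0.933451,  N(d₂) = 0.658714,  e^(−rT) = 0.915609
E₀ = V₀·N(d₁) − D·e^(−rT)·N(d₂)
   = 250.0715·0.933451 − 96.1139·0.915609·0.658714 = 175.460912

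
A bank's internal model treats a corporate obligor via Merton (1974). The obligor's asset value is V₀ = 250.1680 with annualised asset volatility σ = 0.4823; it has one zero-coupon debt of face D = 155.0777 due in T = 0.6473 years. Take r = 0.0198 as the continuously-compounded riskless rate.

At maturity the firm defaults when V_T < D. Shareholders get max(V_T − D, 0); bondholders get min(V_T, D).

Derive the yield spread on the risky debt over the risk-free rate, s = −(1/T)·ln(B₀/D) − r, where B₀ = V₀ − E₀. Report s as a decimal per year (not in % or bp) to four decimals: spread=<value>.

spread=0.0375

d₁ = [ln(V₀/D) + (r + σ²/2)T] / (σ√T)
   = [ln(250.1680/155.0777) + (0.0198 + 0.5·0.4823²)·0.6473] / (0.4823·√0.6473)
   = [0.478206 + 0.088102] / 0.388034 = 1.459428
d₂ = d₁ − σ√T = 1.459428 − 0.388034 = 1.071394
N(d₁) = 0.927776,  N(d₂) = 0.858004,  e^(−rT) = 0.987265
E₀ = V₀·N(d₁) − D·e^(−rT)·N(d₂)
   = 250.1680·0.927776 − 155.0777·0.987265·0.858004 = 100.737146
B₀ = V₀ − E₀ = 250.1680 − 100.737146 = 149.430854
spread = −(1/T)·ln(B₀/D) − r = −(1/0.6473)·ln(149.430854/155.0777) − 0.0198 = 0.03750343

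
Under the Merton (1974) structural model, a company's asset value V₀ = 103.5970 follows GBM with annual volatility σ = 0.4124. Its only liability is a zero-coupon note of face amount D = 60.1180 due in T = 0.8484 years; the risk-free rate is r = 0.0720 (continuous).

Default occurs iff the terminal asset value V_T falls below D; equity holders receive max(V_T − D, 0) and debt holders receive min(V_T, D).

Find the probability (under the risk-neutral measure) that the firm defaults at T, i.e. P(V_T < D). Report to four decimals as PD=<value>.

PD=0.0802

d₁ = [ln(V₀/D) + (r + σ²/2)T] / (σ√T)
   = [ln(103.5970/60.1180) + (0.0720 + 0.5·0.4124²)·0.8484] / (0.4124·√0.8484)
   = [0.544199 + 0.133230] / 0.379856 = 1.783384
d₂ = d₁ − σ√T = 1.783384 − 0.379856 = 1.403528
risk-neutral PD = N(−d₂) = N(-1.403528) = 0.080230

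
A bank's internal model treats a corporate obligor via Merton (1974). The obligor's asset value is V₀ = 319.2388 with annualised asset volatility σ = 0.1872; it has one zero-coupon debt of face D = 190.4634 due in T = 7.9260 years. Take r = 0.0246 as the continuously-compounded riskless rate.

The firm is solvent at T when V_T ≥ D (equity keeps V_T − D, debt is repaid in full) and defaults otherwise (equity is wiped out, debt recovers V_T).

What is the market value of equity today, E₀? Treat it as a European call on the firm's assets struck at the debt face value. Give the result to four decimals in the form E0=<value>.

E0=167.2218

d₁ = [ln(V₀/D) + (r + σ²/2)T] / (σ√T)
   = [ln(319.2388/190.4634) + (0.0246 + 0.5·0.1872²)·7.9260] / (0.1872·√7.9260)
   = [0.516479 + 0.333858] / 0.527027 = 1.613461
d₂ = d₁ − σ√T = 1.613461 − 0.527027 = 1.086434
N(d₁) = 0.946678,  N(d₂) = 0.861357,  e^(−rT) = 0.822851
E₀ = V₀·N(d₁) − D·e^(−rT)·N(d₂)
   = 319.2388·0.946678 − 190.4634·0.822851·0.861357 = 167.221842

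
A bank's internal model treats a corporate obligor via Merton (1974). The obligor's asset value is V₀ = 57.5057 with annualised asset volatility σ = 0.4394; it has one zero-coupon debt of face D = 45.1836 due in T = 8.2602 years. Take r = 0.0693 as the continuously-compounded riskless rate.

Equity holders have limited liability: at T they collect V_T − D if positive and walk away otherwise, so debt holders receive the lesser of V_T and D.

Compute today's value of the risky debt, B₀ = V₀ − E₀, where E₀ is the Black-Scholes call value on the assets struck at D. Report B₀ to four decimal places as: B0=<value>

B0=18.6856

d₁ = [ln(V₀/D) + (r + σ²/2)T] / (σ√T)
   = [ln(57.5057/45.1836) + (0.0693 + 0.5·0.4394²)·8.2602] / (0.4394·√8.2602)
   = [0.241150 + 1.369840] / 1.262860 = 1.275667
d₂ = d₁ − σ√T = 1.275667 − 1.262860 = 0.012807
N(d₁) = 0.898963,  N(d₂) = 0.505109,  e^(−rT) = 0.564152
E₀ = V₀·N(d₁) − D·e^(−rT)·N(d₂)
   = 57.5057·0.898963 − 45.1836·0.564152·0.505109 = 38.820083
B₀ = V₀ − E₀ = 57.5057 − 38.820083 = 18.685617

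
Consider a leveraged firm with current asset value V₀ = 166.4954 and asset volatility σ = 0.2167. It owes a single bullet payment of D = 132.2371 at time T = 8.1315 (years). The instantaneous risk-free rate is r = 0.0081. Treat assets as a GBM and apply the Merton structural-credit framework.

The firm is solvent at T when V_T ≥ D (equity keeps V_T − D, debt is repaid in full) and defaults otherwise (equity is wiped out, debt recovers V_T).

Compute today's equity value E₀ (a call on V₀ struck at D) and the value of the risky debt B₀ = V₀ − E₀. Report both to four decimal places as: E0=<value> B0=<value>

d₁ = [ln(V₀/D) + (r + σ²/2)T] / (σ√T)
   = [ln(166.4954/132.2371) + (0.0081 + 0.5·0.2167²)·8.1315] / (0.2167·√8.1315)
   = [0.230371 + 0.256788] / 0.617937 = 0.788364
d₂ = d₁ − σ√T = 0.788364 − 0.617937 = 0.170427
N(d₁) = 0.784758,  N(d₂) = 0.567663,  e^(−rT) = 0.936257
E₀ = V₀·N(d₁) − D·e^(−rT)·N(d₂)
   = 166.4954·0.784758 − 132.2371·0.936257·0.567663 = 60.377458
B₀ = V₀ − E₀ = 166.4954 − 60.377458 = 106.117942

E0=60.3775 B0=106.1179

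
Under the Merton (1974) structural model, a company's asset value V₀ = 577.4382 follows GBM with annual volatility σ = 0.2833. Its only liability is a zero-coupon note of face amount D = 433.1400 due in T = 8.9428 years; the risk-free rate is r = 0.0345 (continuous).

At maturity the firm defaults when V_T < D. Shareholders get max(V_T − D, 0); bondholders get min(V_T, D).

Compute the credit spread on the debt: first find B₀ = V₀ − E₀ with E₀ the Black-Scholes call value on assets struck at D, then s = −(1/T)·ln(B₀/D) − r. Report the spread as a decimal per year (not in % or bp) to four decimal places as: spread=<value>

d₁ = [ln(V₀/D) + (r + σ²/2)T] / (σ√T)
   = [ln(577.4382/433.1400) + (0.0345 + 0.5·0.2833²)·8.9428] / (0.2833·√8.9428)
   = [0.287540 + 0.667396] / 0.847195 = 1.127175
d₂ = d₁ − σ√T = 1.127175 − 0.847195 = 0.279980
N(d₁) = 0.870166,  N(d₂) = 0.610253,  e^(−rT) = 0.734528
E₀ = V₀·N(d₁) − D·e^(−rT)·N(d₂)
   = 577.4382·0.870166 − 433.1400·0.734528·0.610253 = 308.312538
B₀ = V₀ − E₀ = 577.4382 − 308.312538 = 269.125662
spread = −(1/T)·ln(B₀/D) − r = −(1/8.9428)·ln(269.125662/433.1400) − 0.0345 = 0.01871405

spread=0.0187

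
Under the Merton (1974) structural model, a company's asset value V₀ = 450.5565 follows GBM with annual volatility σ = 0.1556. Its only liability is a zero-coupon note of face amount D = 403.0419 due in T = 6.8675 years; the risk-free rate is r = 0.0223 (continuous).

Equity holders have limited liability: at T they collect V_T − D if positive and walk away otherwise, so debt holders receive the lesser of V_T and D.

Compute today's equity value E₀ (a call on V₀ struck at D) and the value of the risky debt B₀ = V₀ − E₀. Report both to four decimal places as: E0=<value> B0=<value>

E0=129.5138 B0=321.0427

d₁ = [ln(V₀/D) + (r + σ²/2)T] / (σ√T)
   = [ln(450.5565/403.0419) + (0.0223 + 0.5·0.1556²)·6.8675] / (0.1556·√6.8675)
   = [0.111443 + 0.236281] / 0.407764 = 0.852758
d₂ = d₁ − σ√T = 0.852758 − 0.407764 = 0.444994
N(d₁) = 0.803103,  N(d₂) = 0.671838,  e^(−rT) = 0.858005
E₀ = V₀·N(d₁) − D·e^(−rT)·N(d₂)
   = 450.5565·0.803103 − 403.0419·0.858005·0.671838 = 129.513763
B₀ = V₀ − E₀ = 450.5565 − 129.513763 = 321.042737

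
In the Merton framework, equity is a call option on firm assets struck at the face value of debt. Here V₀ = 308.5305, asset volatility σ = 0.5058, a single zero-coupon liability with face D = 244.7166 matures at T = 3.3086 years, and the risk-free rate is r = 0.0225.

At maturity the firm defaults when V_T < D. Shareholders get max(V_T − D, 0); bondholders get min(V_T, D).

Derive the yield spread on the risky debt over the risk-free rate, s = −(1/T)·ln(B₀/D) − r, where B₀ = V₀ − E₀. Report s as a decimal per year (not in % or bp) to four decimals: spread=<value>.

spread=0.0910

d₁ = [ln(V₀/D) + (r + σ²/2)T] / (σ√T)
   = [ln(308.5305/244.7166) + (0.0225 + 0.5·0.5058²)·3.3086] / (0.5058·√3.3086)
   = [0.231720 + 0.497669] / 0.920028 = 0.792790
d₂ = d₁ − σ√T = 0.792790 − 0.920028 = -0.127238
N(d₁) = 0.786050,  N(d₂) = 0.449376,  e^(−rT) = 0.928260
E₀ = V₀·N(d₁) − D·e^(−rT)·N(d₂)
   = 308.5305·0.786050 − 244.7166·0.928260·0.449376 = 140.439824
B₀ = V₀ − E₀ = 308.5305 − 140.439824 = 168.090676
spread = −(1/T)·ln(B₀/D) − r = −(1/3.3086)·ln(168.090676/244.7166) − 0.0225 = 0.09102150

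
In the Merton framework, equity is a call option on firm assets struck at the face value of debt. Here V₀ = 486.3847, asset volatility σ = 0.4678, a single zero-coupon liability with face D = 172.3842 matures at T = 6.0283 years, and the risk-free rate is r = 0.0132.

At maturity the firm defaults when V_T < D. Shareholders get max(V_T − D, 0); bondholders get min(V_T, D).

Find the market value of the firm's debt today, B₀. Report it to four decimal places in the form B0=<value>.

B0=133.8863

d₁ = [ln(V₀/D) + (r + σ²/2)T] / (σ√T)
   = [ln(486.3847/172.3842) + (0.0132 + 0.5·0.4678²)·6.0283] / (0.4678·√6.0283)
   = [1.037274 + 0.739181] / 1.148570 = 1.546666
d₂ = d₁ − σ√T = 1.546666 − 1.148570 = 0.398095
N(d₁) = 0.939028,  N(d₂) = 0.654720,  e^(−rT) = 0.923510
E₀ = V₀·N(d₁) − D·e^(−rT)·N(d₂)
   = 486.3847·0.939028 − 172.3842·0.923510·0.654720 = 352.498408
B₀ = V₀ − E₀ = 486.3847 − 352.498408 = 133.886292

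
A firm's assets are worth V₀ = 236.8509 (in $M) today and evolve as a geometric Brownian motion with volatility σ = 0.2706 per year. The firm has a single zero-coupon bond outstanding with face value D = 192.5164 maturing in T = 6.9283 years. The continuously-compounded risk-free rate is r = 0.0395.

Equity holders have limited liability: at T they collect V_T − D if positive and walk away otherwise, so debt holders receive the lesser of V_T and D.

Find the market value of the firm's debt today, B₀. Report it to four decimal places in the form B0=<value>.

B0=127.3495

d₁ = [ln(V₀/D) + (r + σ²/2)T] / (σ√T)
   = [ln(236.8509/192.5164) + (0.0395 + 0.5·0.2706²)·6.9283] / (0.2706·√6.9283)
   = [0.207249 + 0.527328] / 0.712264 = 1.031327
d₂ = d₁ − σ√T = 1.031327 − 0.712264 = 0.319063
N(d₁) = 0.848806,  N(d₂) = 0.625161,  e^(−rT) = 0.760585
E₀ = V₀·N(d₁) − D·e^(−rT)·N(d₂)
   = 236.8509·0.848806 − 192.5164·0.760585·0.625161 = 109.501379
B₀ = V₀ − E₀ = 236.8509 − 109.501379 = 127.349521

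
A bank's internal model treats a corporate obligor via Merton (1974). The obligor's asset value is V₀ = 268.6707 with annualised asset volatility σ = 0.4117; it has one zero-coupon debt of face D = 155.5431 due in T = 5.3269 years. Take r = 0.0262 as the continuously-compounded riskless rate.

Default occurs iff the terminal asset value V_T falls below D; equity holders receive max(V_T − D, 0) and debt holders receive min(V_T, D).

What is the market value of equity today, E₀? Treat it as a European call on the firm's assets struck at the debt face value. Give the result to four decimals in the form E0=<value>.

d₁ = [ln(V₀/D) + (r + σ²/2)T] / (σ√T)
   = [ln(268.6707/155.5431) + (0.0262 + 0.5·0.4117²)·5.3269] / (0.4117·√5.3269)
   = [0.546564 + 0.591011] / 0.950207 = 1.197187
d₂ = d₁ − σ√T = 1.197187 − 0.950207 = 0.246980
N(d₁) = 0.884383,  N(d₂) = 0.597538,  e^(−rT) = 0.869737
E₀ = V₀·N(d₁) − D·e^(−rT)·N(d₂)
   = 268.6707·0.884383 − 155.5431·0.869737·0.597538 = 156.771953

E0=156.7720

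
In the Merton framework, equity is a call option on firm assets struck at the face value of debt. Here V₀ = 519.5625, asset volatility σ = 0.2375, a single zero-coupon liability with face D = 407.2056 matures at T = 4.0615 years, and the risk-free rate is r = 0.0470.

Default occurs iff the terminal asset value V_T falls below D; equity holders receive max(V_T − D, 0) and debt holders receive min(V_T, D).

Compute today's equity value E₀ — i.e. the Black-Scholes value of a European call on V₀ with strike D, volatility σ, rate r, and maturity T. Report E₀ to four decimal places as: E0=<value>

E0=202.5827

d₁ = [ln(V₀/D) + (r + σ²/2)T] / (σ√T)
   = [ln(519.5625/407.2056) + (0.0470 + 0.5·0.2375²)·4.0615] / (0.2375·√4.0615)
   = [0.243669 + 0.305437] / 0.478638 = 1.147228
d₂ = d₁ − σ√T = 1.147228 − 0.478638 = 0.668590
N(d₁) = 0.874356,  N(d₂) = 0.748122,  e^(−rT) = 0.826223
E₀ = V₀·N(d₁) − D·e^(−rT)·N(d₂)
   = 519.5625·0.874356 − 407.2056·0.826223·0.748122 = 202.582731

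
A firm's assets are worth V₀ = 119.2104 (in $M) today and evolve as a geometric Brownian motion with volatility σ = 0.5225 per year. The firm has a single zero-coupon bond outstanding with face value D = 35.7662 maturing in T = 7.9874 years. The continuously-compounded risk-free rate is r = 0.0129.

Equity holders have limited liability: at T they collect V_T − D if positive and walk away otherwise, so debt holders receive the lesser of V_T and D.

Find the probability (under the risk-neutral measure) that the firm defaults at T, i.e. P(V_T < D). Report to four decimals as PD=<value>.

PD=0.4417

d₁ = [ln(V₀/D) + (r + σ²/2)T] / (σ√T)
   = [ln(119.2104/35.7662) + (0.0129 + 0.5·0.5225²)·7.9874] / (0.5225·√7.9874)
   = [1.203887 + 1.193343] / 1.476689 = 1.623381
d₂ = d₁ − σ√T = 1.623381 − 1.476689 = 0.146692
risk-neutral PD = N(−d₂) = N(-0.146692) = 0.441687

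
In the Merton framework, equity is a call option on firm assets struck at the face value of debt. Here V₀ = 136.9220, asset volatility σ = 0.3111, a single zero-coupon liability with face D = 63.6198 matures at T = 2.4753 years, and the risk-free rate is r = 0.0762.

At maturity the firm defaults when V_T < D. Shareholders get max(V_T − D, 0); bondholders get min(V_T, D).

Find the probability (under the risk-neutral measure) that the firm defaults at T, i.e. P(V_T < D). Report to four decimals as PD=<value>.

d₁ = [ln(V₀/D) + (r + σ²/2)T] / (σ√T)
   = [ln(136.9220/63.6198) + (0.0762 + 0.5·0.3111²)·2.4753] / (0.3111·√2.4753)
   = [0.766487 + 0.308402] / 0.489456 = 2.196086
d₂ = d₁ − σ√T = 2.196086 − 0.489456 = 1.706630
risk-neutral PD = N(−d₂) = N(-1.706630) = 0.043945

PD=0.0439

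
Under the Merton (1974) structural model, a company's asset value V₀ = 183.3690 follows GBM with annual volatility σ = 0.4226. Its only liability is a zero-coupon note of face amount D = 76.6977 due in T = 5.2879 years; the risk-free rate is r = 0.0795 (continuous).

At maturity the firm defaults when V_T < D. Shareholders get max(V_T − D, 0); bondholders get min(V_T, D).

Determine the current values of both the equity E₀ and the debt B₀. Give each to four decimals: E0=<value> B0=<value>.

E0=136.6728 B0=46.6962

d₁ = [ln(V₀/D) + (r + σ²/2)T] / (σ√T)
   = [ln(183.3690/76.6977) + (0.0795 + 0.5·0.4226²)·5.2879] / (0.4226·√5.2879)
   = [0.871629 + 0.892573] / 0.971787 = 1.815420
d₂ = d₁ − σ√T = 1.815420 − 0.971787 = 0.843633
N(d₁) = 0.965270,  N(d₂) = 0.800563,  e^(−rT) = 0.656792
E₀ = V₀·N(d₁) − D·e^(−rT)·N(d₂)
   = 183.3690·0.965270 − 76.6977·0.656792·0.800563 = 136.672761
B₀ = V₀ − E₀ = 183.3690 − 136.672761 = 46.696239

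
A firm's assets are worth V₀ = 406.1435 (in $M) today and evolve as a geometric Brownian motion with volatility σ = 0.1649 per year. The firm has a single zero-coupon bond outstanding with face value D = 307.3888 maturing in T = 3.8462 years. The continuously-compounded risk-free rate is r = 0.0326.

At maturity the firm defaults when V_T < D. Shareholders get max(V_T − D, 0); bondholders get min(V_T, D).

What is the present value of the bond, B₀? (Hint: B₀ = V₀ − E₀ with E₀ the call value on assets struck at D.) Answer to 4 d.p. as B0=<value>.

d₁ = [ln(V₀/D) + (r + σ²/2)T] / (σ√T)
   = [ln(406.1435/307.3888) + (0.0326 + 0.5·0.1649²)·3.8462] / (0.1649·√3.8462)
   = [0.278593 + 0.177679] / 0.323397 = 1.410871
d₂ = d₁ − σ√T = 1.410871 − 0.323397 = 1.087474
N(d₁) = 0.920859,  N(d₂) = 0.861586,  e^(−rT) = 0.882156
E₀ = V₀·N(d₁) − D·e^(−rT)·N(d₂)
   = 406.1435·0.920859 − 307.3888·0.882156·0.861586 = 140.368790
B₀ = V₀ − E₀ = 406.1435 − 140.368790 = 265.774710

B0=265.7747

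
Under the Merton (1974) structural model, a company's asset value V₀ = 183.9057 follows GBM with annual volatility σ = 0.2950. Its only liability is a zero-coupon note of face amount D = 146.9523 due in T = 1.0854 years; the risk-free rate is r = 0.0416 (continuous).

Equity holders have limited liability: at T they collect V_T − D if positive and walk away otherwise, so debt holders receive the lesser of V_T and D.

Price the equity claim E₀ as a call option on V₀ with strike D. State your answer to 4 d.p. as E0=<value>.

E0=48.5798

d₁ = [ln(V₀/D) + (r + σ²/2)T] / (σ√T)
   = [ln(183.9057/146.9523) + (0.0416 + 0.5·0.2950²)·1.0854] / (0.2950·√1.0854)
   = [0.224315 + 0.092381] / 0.307338 = 1.030448
d₂ = d₁ − σ√T = 1.030448 − 0.307338 = 0.723109
N(d₁) = 0.848600,  N(d₂) = 0.765194,  e^(−rT) = 0.955852
E₀ = V₀·N(d₁) − D·e^(−rT)·N(d₂)
   = 183.9057·0.848600 − 146.9523·0.955852·0.765194 = 48.579783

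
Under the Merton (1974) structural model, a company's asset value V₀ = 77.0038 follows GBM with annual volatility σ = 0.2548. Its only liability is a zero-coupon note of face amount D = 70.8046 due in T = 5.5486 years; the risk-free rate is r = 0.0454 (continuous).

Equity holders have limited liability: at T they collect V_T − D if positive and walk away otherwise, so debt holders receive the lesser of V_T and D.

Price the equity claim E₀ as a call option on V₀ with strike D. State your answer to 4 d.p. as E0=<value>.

d₁ = [ln(V₀/D) + (r + σ²/2)T] / (σ√T)
   = [ln(77.0038/70.8046) + (0.0454 + 0.5·0.2548²)·5.5486] / (0.2548·√5.5486)
   = [0.083931 + 0.432022] / 0.600193 = 0.859645
d₂ = d₁ − σ√T = 0.859645 − 0.600193 = 0.259452
N(d₁) = 0.805008,  N(d₂) = 0.602357,  e^(−rT) = 0.777317
E₀ = V₀·N(d₁) − D·e^(−rT)·N(d₂)
   = 77.0038·0.805008 − 70.8046·0.777317·0.602357 = 28.836351

E0=28.8364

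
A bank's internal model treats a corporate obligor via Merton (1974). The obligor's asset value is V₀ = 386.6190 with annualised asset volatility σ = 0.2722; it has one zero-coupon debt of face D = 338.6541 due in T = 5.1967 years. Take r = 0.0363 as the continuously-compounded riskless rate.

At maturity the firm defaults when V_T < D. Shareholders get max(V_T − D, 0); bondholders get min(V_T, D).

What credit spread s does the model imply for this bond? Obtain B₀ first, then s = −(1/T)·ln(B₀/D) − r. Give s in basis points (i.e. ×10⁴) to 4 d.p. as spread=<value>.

d₁ = [ln(V₀/D) + (r + σ²/2)T] / (σ√T)
   = [ln(386.6190/338.6541) + (0.0363 + 0.5·0.2722²)·5.1967] / (0.2722·√5.1967)
   = [0.132460 + 0.381159] / 0.620515 = 0.827732
d₂ = d₁ − σ√T = 0.827732 − 0.620515 = 0.207218
N(d₁) = 0.796089,  N(d₂) = 0.582080,  e^(−rT) = 0.828084
E₀ = V₀·N(d₁) − D·e^(−rT)·N(d₂)
   = 386.6190·0.796089 − 338.6541·0.828084·0.582080 = 144.547954
B₀ = V₀ − E₀ = 386.6190 − 144.547954 = 242.071046
spread = −(1/T)·ln(B₀/D) − r = −(1/5.1967)·ln(242.071046/338.6541) − 0.0363 = 0.02830792
in basis points: 0.02830792 × 10⁴ = 283.0792 bp

spread=283.0792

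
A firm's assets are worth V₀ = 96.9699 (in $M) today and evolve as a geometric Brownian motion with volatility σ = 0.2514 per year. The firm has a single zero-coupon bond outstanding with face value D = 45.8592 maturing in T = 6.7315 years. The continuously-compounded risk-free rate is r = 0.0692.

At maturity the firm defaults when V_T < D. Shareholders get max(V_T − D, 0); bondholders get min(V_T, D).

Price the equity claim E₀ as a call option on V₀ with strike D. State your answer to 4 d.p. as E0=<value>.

d₁ = [ln(V₀/D) + (r + σ²/2)T] / (σ√T)
   = [ln(96.9699/45.8592) + (0.0692 + 0.5·0.2514²)·6.7315] / (0.2514·√6.7315)
   = [0.748825 + 0.678542] / 0.652261 = 2.188338
d₂ = d₁ − σ√T = 2.188338 − 0.652261 = 1.536077
N(d₁) = 0.985677,  N(d₂) = 0.937740,  e^(−rT) = 0.627620
E₀ = V₀·N(d₁) − D·e^(−rT)·N(d₂)
   = 96.9699·0.985677 − 45.8592·0.627620·0.937740 = 68.590850

E0=68.5909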